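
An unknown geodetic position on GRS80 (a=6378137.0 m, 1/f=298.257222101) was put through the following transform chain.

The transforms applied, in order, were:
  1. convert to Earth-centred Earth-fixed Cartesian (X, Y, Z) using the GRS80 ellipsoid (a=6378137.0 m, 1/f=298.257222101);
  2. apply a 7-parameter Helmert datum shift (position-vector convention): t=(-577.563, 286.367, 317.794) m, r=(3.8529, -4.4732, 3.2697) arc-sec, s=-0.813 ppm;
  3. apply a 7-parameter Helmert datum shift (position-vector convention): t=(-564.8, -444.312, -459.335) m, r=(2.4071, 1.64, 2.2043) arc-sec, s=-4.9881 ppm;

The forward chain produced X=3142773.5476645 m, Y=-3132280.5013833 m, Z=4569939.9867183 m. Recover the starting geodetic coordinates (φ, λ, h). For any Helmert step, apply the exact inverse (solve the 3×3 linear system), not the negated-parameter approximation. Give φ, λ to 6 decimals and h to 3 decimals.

φ=46.033988°, λ=-44.892015°, h=3180.090 m

start: X=3142773.5477, Y=-3132280.5014, Z=4569939.9867 m
→ Helmert⁻¹: X=3143284.2183, Y=-3131832.0655, Z=4570483.6598
→ Helmert⁻¹: X=3143913.7992, Y=-3132085.4483, Z=4570159.9058
→ geod (Bowring, a=6378137.000): φ=46.03398800°, λ=-44.89201500°, h=3180.0900 m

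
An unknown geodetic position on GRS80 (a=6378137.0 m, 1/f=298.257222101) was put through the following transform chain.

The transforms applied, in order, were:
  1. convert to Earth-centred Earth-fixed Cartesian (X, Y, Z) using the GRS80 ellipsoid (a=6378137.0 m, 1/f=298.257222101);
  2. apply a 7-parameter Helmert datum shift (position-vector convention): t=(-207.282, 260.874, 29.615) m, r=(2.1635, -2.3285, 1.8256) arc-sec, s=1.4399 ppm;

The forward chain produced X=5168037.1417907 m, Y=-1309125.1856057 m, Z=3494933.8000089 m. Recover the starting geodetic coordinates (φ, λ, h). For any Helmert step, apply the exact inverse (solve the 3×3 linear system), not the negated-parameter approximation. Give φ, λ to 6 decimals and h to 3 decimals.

start: X=5168037.1418, Y=-1309125.1856, Z=3494933.8000 m
→ Helmert⁻¹: X=5168264.8459, Y=-1309393.2600, Z=3494854.5429
→ geod (Bowring, a=6378137.000): φ=33.42159400°, λ=-14.21689000°, h=3222.9600 m

φ=33.421594°, λ=-14.216890°, h=3222.960 m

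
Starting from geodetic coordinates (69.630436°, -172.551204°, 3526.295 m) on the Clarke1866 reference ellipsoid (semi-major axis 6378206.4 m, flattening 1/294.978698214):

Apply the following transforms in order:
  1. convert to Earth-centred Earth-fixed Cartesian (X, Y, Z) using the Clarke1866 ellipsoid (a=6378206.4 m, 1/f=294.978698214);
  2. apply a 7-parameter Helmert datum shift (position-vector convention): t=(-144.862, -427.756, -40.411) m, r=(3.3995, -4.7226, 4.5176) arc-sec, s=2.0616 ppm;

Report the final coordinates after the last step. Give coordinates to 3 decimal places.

X=-2209426.859 m, Y=-289406.474 m, Z=5959851.468 m

start: φ=69.630436°, λ=-172.551204°, h=3526.295 m
→ ECEF (a=6378206.400, f=1/294.978698214): X=-2209147.3105, Y=-288831.5107, Z=5959934.9323
→ Helmert 7p (PV): X=-2209426.8587, Y=-289406.4742, Z=5959851.4676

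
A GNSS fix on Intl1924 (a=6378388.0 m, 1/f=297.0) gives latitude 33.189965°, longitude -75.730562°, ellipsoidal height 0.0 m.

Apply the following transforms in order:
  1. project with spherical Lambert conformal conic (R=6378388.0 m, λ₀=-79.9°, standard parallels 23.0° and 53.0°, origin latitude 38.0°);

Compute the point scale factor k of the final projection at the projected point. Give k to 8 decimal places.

0.96987433

start: φ=33.189965°, λ=-75.730562°, h=0.000 m
→ into lcc (λ₀=-79.9°): φ=33.18996500°, λ−λ₀=4.16943800°
scale k = 0.96987433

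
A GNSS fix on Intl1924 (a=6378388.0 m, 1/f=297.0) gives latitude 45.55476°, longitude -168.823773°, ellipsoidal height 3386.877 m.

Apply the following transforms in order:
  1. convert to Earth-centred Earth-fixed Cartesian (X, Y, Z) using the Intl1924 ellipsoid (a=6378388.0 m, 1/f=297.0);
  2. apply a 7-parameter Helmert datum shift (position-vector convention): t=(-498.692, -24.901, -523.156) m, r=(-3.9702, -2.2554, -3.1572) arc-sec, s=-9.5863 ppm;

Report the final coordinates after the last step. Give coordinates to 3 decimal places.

X=-4391992.371 m, Y=-867503.787 m, Z=4532635.024 m

start: φ=45.554760°, λ=-168.823773°, h=3386.877 m
→ ECEF (a=6378388.000, f=1/297.0): X=-4391472.9281, Y=-867641.6759, Z=4533232.9542
→ Helmert 7p (PV): X=-4391992.3707, Y=-867503.7867, Z=4532635.0235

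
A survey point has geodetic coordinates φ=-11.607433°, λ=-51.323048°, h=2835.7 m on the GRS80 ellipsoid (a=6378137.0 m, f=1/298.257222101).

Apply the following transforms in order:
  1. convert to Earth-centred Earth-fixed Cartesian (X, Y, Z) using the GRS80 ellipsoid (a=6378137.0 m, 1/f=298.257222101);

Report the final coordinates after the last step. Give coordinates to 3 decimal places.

start: φ=-11.607433°, λ=-51.323048°, h=2835.700 m
→ ECEF (a=6378137.000, f=1/298.257222101): X=3906631.0693, Y=-4880294.5941, Z=-1275465.3946

X=3906631.069 m, Y=-4880294.594 m, Z=-1275465.395 m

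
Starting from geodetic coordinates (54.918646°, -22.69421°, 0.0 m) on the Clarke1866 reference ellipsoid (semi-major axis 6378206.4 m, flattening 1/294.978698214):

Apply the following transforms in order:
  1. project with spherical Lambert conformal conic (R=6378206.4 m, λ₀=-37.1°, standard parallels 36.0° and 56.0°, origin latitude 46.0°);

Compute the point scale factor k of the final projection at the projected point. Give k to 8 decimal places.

0.99665447

start: φ=54.918646°, λ=-22.694210°, h=0.000 m
→ into lcc (λ₀=-37.1°): φ=54.91864600°, λ−λ₀=14.40579000°
scale k = 0.99665447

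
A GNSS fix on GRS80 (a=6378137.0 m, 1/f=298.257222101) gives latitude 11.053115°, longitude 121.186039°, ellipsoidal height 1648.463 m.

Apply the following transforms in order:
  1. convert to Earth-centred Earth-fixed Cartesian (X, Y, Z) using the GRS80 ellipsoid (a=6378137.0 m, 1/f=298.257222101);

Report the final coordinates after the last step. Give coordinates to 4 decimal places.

X=-3242688.6025 m, Y=5357260.8593 m, Z=1215089.0433 m

start: φ=11.053115°, λ=121.186039°, h=1648.463 m
→ ECEF (a=6378137.000, f=1/298.257222101): X=-3242688.6025, Y=5357260.8593, Z=1215089.0433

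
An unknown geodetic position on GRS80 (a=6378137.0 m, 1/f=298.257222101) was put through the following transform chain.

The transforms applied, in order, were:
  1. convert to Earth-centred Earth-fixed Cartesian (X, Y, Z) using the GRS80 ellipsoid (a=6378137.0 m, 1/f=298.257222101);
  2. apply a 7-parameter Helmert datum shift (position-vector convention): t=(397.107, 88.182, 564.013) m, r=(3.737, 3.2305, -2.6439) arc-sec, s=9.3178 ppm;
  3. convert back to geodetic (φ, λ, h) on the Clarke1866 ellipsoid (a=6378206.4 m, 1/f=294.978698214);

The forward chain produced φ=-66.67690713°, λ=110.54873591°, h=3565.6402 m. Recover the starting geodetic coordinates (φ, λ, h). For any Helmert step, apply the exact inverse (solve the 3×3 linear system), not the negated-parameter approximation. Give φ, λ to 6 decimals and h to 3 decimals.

start: φ=-66.676907°, λ=110.548736°, h=3565.640 m
→ ECEF (a=6378206.400, f=1/294.978698214): X=-889402.3433, Y=2372660.2014, Z=-5837326.6367
→ Helmert⁻¹: X=-889730.1367, Y=2372432.7400, Z=-5837893.1713
→ geod (Bowring, a=6378137.000): φ=-66.67816900°, λ=110.55748200°, h=3916.0070 m

φ=-66.678169°, λ=110.557482°, h=3916.007 m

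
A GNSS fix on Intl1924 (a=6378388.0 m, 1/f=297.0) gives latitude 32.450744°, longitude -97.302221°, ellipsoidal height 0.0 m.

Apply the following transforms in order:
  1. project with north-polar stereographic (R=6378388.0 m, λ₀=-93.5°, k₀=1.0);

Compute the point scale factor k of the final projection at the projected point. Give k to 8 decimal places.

1.30159662

start: φ=32.450744°, λ=-97.302221°, h=0.000 m
→ into stereo (λ₀=-93.5°): φ=32.45074400°, λ−λ₀=-3.80222100°
scale k = 1.30159662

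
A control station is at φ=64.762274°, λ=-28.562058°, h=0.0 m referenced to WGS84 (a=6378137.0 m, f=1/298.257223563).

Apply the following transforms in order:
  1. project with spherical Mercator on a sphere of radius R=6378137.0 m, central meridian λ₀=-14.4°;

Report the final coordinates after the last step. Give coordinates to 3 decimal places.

E=-1576513.085 m, N=9546030.208 m

start: φ=64.762274°, λ=-28.562058°, h=0.000 m
→ merc (R=6378137.0, λ₀=-14.4°): E=-1576513.0851, N=9546030.2077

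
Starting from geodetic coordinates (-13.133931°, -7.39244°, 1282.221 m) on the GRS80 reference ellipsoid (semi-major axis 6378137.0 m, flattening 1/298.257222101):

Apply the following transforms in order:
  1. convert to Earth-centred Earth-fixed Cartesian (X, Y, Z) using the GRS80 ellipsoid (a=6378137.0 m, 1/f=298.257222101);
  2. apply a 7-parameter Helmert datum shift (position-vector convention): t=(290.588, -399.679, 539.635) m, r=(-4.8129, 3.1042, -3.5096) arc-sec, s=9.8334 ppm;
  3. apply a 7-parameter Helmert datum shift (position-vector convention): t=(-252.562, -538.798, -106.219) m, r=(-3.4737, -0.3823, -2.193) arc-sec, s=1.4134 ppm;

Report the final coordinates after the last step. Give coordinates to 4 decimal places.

X=6162036.9277 m, Y=-800649.1947 m, Z=-1439761.7947 m

start: φ=-13.133931°, λ=-7.392440°, h=1282.221 m
→ ECEF (a=6378137.000, f=1/298.257222101): X=6161970.7130, Y=-799473.5116, Z=-1440129.8278
→ Helmert 7p (PV): X=6162286.6174, Y=-800019.5030, Z=-1439678.4355
→ Helmert 7p (PV): X=6162036.9277, Y=-800649.1947, Z=-1439761.7947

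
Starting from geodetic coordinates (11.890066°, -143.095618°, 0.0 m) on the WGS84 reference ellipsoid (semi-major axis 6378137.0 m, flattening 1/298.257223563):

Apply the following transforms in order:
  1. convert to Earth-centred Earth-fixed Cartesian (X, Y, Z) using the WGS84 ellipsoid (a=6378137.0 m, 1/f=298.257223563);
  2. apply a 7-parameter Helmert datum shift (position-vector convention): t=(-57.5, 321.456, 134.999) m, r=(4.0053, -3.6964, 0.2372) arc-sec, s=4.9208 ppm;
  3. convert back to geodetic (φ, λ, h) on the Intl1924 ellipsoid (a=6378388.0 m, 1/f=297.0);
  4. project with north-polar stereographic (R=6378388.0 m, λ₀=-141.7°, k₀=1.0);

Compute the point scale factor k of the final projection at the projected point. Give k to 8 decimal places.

1.65832024

start: φ=11.890066°, λ=-143.095618°, h=0.000 m
→ ECEF (a=6378137.000, f=1/298.257223563): X=-4991488.3699, Y=-3748312.4678, Z=1305504.7588
→ Helmert 7p (PV): X=-4991589.5172, Y=-3748040.5474, Z=1305483.9448
→ geod (Bowring, a=6378388.000): φ=11.89036738°, λ=-143.09817135°, h=-332.0500 m
→ into stereo (λ₀=-141.7°): φ=11.89036738°, λ−λ₀=-1.39817135°
scale k = 1.65832024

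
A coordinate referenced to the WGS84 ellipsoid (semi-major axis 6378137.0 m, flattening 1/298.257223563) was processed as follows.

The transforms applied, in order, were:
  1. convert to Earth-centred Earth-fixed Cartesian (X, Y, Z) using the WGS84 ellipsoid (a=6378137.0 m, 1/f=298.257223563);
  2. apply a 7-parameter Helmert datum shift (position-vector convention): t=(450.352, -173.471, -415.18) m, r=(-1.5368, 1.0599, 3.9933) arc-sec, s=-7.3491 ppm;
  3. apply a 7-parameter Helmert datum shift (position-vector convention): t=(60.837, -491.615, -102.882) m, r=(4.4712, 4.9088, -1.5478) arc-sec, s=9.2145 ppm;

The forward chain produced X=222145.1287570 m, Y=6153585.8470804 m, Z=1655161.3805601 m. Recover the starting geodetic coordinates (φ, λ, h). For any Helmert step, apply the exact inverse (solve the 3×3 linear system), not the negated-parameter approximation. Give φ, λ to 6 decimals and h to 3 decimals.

φ=15.144473°, λ=87.937264°, h=226.513 m

start: X=222145.1288, Y=6153585.8471, Z=1655161.3806 m
→ Helmert⁻¹: X=221996.6762, Y=6154058.2997, Z=1655120.8920
→ Helmert⁻¹: X=221658.5919, Y=6154260.3726, Z=1655595.2308
→ geod (Bowring, a=6378137.000): φ=15.14447300°, λ=87.93726400°, h=226.5130 m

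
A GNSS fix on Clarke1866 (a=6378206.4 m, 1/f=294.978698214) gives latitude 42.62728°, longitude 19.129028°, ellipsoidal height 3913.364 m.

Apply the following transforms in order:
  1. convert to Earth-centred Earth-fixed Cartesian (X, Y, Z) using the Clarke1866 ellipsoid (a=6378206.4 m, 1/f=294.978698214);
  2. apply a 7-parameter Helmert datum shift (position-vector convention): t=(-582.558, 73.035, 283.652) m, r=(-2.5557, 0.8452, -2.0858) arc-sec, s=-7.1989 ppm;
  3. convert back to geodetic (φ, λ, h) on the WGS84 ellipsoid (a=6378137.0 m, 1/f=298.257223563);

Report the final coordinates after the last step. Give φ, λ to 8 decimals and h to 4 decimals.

φ=42.62977946°, λ=19.13215810°, h=3632.5574 m

start: φ=42.627280°, λ=19.129028°, h=3913.364 m
→ ECEF (a=6378206.400, f=1/294.978698214): X=4443412.4307, Y=1541191.0782, Z=4299577.4001
→ Helmert 7p (PV): X=4442831.0878, Y=1541261.3588, Z=4299792.7967
→ geod (Bowring, a=6378137.000): φ=42.62977946°, λ=19.13215810°, h=3632.5574 m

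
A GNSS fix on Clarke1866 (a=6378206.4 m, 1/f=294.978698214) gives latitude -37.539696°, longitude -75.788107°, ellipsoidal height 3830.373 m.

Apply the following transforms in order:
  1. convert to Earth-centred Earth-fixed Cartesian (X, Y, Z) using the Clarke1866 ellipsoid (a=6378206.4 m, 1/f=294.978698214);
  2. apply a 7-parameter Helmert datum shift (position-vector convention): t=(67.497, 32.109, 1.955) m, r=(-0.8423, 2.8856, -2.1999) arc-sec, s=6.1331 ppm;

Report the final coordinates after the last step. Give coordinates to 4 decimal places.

X=1243932.2389 m, Y=-4911835.9100 m, Z=-3867217.9383 m

start: φ=-37.539696°, λ=-75.788107°, h=3830.373 m
→ ECEF (a=6378206.400, f=1/294.978698214): X=1243963.6010, Y=-4911808.8348, Z=-3867198.8304
→ Helmert 7p (PV): X=1243932.2389, Y=-4911835.9100, Z=-3867217.9383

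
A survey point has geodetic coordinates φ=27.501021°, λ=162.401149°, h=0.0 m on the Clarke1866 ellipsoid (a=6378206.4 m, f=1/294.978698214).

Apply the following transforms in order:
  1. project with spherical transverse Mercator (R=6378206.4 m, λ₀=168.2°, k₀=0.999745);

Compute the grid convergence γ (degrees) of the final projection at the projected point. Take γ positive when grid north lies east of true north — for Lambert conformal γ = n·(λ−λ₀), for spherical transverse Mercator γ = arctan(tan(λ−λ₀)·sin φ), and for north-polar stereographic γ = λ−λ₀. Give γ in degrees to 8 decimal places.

start: φ=27.501021°, λ=162.401149°, h=0.000 m
→ into tm (λ₀=168.2°): φ=27.50102100°, λ−λ₀=-5.79885100°
convergence γ = -2.68491648°

-2.68491648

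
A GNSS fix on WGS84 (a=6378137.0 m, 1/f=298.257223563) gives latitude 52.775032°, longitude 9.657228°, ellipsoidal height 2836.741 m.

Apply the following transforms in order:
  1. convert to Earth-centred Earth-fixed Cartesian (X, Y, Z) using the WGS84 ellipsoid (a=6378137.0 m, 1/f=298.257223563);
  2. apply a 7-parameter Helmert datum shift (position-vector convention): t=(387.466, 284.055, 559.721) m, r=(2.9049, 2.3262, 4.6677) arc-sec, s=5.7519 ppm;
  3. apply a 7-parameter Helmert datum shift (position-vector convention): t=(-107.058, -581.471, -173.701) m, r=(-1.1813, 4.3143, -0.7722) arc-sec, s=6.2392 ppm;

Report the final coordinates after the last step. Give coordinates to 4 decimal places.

X=3814018.4018 m, Y=648671.0823 m, Z=5058025.7358 m

start: φ=52.775032°, λ=9.657228°, h=2836.741 m
→ ECEF (a=6378137.000, f=1/298.257223563): X=3813541.6766, Y=648930.9545, Z=5057696.4276
→ Helmert 7p (PV): X=3813993.4323, Y=649233.8119, Z=5058251.3708
→ Helmert 7p (PV): X=3814018.4018, Y=648671.0823, Z=5058025.7358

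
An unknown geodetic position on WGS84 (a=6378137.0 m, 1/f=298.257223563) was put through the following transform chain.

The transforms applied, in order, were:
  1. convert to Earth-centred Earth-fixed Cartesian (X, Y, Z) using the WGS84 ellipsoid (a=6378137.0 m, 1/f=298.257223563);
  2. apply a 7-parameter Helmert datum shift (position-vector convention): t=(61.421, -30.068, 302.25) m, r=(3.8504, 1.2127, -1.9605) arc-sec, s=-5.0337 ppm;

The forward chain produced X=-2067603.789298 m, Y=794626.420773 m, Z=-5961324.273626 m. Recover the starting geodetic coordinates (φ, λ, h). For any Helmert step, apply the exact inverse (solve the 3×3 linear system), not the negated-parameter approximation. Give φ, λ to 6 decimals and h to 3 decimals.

start: X=-2067603.7893, Y=794626.4208, Z=-5961324.2736 m
→ Helmert⁻¹: X=-2067648.1194, Y=794529.5480, Z=-5961683.5209
→ geod (Bowring, a=6378137.000): φ=-69.74288100°, λ=158.97986500°, h=548.4930 m

φ=-69.742881°, λ=158.979865°, h=548.493 m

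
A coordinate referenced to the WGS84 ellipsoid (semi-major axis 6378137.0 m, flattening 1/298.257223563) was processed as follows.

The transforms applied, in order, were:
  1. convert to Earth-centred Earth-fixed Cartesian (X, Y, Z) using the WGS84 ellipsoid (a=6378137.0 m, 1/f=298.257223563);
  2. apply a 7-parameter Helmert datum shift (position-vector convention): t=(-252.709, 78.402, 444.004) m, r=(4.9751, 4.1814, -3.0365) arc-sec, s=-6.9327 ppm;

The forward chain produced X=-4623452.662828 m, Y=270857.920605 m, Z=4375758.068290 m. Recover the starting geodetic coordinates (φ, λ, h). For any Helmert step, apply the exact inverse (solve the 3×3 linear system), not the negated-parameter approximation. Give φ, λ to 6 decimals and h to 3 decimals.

φ=43.563887°, λ=176.647636°, h=3099.937 m

start: X=-4623452.6628, Y=270857.9206, Z=4375758.0683 m
→ Helmert⁻¹: X=-4623324.6871, Y=270818.8649, Z=4375244.1411
→ geod (Bowring, a=6378137.000): φ=43.56388700°, λ=176.64763600°, h=3099.9370 m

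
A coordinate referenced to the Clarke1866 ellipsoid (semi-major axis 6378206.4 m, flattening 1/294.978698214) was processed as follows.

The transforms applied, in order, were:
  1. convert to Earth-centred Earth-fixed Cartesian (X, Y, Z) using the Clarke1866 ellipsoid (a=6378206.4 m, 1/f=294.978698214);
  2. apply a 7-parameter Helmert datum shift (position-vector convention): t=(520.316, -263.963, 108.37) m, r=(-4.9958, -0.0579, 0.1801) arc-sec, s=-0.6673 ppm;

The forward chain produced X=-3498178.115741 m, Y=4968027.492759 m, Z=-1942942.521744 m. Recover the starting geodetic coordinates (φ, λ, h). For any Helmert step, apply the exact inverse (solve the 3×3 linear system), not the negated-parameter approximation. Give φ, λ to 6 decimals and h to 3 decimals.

φ=-17.844219°, λ=125.153118°, h=3487.991 m

start: X=-3498178.1157, Y=4968027.4928, Z=-1942942.5217 m
→ Helmert⁻¹: X=-3498696.9737, Y=4968344.8844, Z=-1942930.8713
→ geod (Bowring, a=6378206.400): φ=-17.84421900°, λ=125.15311800°, h=3487.9910 m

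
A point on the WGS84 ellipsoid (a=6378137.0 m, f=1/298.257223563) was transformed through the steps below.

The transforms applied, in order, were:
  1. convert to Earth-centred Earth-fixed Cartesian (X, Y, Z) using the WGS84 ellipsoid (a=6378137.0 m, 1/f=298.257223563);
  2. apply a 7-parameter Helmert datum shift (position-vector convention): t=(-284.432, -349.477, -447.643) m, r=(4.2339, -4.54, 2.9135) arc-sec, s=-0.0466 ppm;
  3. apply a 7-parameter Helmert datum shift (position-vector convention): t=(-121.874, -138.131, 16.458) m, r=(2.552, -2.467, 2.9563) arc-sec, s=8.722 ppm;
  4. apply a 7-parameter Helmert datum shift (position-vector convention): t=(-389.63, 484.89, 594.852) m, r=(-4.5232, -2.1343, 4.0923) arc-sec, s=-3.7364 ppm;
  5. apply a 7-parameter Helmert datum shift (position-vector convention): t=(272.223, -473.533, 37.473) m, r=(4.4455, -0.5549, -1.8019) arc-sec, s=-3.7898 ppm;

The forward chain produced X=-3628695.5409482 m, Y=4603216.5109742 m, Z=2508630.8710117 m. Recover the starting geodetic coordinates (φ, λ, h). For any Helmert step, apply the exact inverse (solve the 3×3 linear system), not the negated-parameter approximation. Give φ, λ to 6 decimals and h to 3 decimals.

φ=23.308088°, λ=128.237991°, h=902.534 m

start: X=-3628695.5409, Y=4603216.5110, Z=2508630.8710 m
→ Helmert⁻¹: X=-3629014.9861, Y=4603729.8530, Z=2508513.4466
→ Helmert⁻¹: X=-3628521.6330, Y=4603279.1530, Z=2508066.4567
→ Helmert⁻¹: X=-3628272.1364, Y=4603460.1660, Z=2508014.5630
→ Helmert⁻¹: X=-3627867.6307, Y=4603912.5911, Z=2508447.6719
→ geod (Bowring, a=6378137.000): φ=23.30808800°, λ=128.23799100°, h=902.5340 m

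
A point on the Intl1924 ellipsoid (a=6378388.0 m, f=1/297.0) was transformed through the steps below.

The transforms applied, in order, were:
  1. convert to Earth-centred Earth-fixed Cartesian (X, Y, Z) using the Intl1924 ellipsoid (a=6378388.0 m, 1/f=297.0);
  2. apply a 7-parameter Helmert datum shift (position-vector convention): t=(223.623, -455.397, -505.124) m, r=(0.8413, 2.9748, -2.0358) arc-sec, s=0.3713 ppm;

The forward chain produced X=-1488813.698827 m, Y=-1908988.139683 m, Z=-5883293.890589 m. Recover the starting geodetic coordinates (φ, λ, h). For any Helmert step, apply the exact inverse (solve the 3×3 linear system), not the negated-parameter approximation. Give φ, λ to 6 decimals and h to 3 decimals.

φ=-67.769470°, λ=-127.958858°, h=1351.920 m

start: X=-1488813.6988, Y=-1908988.1397, Z=-5883293.8906 m
→ Helmert⁻¹: X=-1488933.0885, Y=-1908570.7240, Z=-5882800.2715
→ geod (Bowring, a=6378388.000): φ=-67.76947000°, λ=-127.95885800°, h=1351.9200 m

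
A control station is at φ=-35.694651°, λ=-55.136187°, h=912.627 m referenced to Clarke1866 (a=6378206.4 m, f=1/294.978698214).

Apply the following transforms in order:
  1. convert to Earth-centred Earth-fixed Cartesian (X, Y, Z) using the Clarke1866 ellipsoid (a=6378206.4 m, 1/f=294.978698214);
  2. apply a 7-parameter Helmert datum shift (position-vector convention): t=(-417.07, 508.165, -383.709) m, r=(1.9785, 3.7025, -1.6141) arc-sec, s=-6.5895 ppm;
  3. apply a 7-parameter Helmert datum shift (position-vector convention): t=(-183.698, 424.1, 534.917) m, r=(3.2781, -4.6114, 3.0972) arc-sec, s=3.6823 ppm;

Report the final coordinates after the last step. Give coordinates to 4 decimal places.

X=2964301.1674 m, Y=-4254697.6032 m, Z=-3701005.2947 m

start: φ=-35.694651°, λ=-55.136187°, h=912.627 m
→ ECEF (a=6378206.400, f=1/294.978698214): X=2964863.6450, Y=-4255757.8809, Z=-3701071.8660
→ Helmert 7p (PV): X=2964327.3007, Y=-4255209.3730, Z=-3701525.2275
→ Helmert 7p (PV): X=2964301.1674, Y=-4254697.6032, Z=-3701005.2947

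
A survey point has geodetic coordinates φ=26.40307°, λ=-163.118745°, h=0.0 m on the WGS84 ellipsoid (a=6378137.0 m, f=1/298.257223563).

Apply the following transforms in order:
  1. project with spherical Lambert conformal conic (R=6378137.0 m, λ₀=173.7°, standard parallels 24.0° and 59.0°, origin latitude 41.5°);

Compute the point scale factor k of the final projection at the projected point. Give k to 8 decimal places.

0.98858265

start: φ=26.403070°, λ=-163.118745°, h=0.000 m
→ into lcc (λ₀=173.7°): φ=26.40307000°, λ−λ₀=23.18125500°
scale k = 0.98858265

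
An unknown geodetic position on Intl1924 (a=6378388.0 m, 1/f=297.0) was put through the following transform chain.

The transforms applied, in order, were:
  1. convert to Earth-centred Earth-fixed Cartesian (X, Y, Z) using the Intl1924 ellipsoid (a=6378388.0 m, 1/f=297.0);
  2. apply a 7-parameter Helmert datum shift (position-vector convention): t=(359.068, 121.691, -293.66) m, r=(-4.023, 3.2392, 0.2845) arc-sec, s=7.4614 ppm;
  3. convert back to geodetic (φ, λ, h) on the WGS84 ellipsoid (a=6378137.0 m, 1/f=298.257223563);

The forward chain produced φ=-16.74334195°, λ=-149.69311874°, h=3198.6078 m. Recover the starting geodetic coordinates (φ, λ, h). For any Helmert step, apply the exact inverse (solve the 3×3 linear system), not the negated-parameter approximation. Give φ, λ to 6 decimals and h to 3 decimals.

start: φ=-16.743342°, λ=-149.693119°, h=3198.608 m
→ ECEF (a=6378137.000, f=1/298.257223563): X=-5277130.8128, Y=-3084556.5304, Z=-1826573.6817
→ Helmert⁻¹: X=-5277426.0762, Y=-3084612.3041, Z=-1826409.4348
→ geod (Bowring, a=6378388.000): φ=-16.74163900°, λ=-149.69406400°, h=3178.9100 m

φ=-16.741639°, λ=-149.694064°, h=3178.910 m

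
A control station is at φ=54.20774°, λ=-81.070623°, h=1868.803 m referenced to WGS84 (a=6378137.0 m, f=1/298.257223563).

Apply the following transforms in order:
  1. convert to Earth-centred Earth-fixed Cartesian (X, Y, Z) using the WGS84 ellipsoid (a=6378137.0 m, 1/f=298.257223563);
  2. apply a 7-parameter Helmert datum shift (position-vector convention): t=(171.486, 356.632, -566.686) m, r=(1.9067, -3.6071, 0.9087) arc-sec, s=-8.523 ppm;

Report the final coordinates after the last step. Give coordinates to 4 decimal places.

start: φ=54.207740°, λ=-81.070623°, h=1868.803 m
→ ECEF (a=6378137.000, f=1/298.257223563): X=580445.5578, Y=-3694254.4923, Z=5151817.0560
→ Helmert 7p (PV): X=580538.2788, Y=-3693911.4397, Z=5151182.4624

X=580538.2788 m, Y=-3693911.4397 m, Z=5151182.4624 m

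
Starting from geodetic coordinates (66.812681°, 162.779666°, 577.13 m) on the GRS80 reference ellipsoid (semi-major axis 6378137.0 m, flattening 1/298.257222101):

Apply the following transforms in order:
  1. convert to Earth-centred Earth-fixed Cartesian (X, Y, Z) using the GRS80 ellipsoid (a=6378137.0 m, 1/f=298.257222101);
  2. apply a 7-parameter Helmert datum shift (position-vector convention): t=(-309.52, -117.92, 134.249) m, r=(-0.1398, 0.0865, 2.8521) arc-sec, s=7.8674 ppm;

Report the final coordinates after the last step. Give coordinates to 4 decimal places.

start: φ=66.812681°, λ=162.779666°, h=577.130 m
→ ECEF (a=6378137.000, f=1/298.257222101): X=-2405774.2428, Y=745647.2431, Z=5840750.0987
→ Helmert 7p (PV): X=-2406110.5510, Y=745505.8823, Z=5840930.8027

X=-2406110.5510 m, Y=745505.8823 m, Z=5840930.8027 m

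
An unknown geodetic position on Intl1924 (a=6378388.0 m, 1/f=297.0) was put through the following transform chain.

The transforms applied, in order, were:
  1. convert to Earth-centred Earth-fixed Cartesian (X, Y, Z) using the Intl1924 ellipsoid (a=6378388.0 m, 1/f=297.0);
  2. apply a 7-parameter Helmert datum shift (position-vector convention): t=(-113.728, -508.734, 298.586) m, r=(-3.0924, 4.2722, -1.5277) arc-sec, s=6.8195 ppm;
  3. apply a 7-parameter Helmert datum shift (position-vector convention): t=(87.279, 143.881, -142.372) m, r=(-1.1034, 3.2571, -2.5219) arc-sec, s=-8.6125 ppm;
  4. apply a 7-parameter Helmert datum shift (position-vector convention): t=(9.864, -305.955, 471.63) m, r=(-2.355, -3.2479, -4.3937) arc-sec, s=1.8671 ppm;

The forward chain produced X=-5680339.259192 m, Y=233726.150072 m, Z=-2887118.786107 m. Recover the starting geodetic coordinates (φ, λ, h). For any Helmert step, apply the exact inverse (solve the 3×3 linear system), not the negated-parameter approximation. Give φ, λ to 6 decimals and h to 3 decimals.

start: X=-5680339.2592, Y=233726.1501, Z=-2887118.7861 m
→ Helmert⁻¹: X=-5680388.9679, Y=233943.6362, Z=-2887492.9088
→ Helmert⁻¹: X=-5680482.4328, Y=233747.7626, Z=-2887463.8536
→ Helmert⁻¹: X=-5680271.8889, Y=234256.1240, Z=-2887856.8856
→ geod (Bowring, a=6378388.000): φ=-27.08547600°, λ=177.63844300°, h=2560.5100 m

φ=-27.085476°, λ=177.638443°, h=2560.510 m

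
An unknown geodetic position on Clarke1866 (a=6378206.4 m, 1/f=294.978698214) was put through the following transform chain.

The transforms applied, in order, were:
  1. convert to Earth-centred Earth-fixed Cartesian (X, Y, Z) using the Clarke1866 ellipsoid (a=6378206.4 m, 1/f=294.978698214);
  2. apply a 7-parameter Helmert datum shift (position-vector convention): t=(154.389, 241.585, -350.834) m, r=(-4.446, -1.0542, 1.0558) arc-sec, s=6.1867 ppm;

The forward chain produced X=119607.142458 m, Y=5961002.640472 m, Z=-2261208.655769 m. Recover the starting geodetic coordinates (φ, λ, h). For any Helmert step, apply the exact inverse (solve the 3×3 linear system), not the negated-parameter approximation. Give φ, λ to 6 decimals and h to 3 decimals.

φ=-20.895519°, λ=88.851782°, h=723.104 m

start: X=119607.1425, Y=5961002.6405, Z=-2261208.6558 m
→ Helmert⁻¹: X=119470.9713, Y=5960772.2960, Z=-2260715.9619
→ geod (Bowring, a=6378206.400): φ=-20.89551900°, λ=88.85178200°, h=723.1040 m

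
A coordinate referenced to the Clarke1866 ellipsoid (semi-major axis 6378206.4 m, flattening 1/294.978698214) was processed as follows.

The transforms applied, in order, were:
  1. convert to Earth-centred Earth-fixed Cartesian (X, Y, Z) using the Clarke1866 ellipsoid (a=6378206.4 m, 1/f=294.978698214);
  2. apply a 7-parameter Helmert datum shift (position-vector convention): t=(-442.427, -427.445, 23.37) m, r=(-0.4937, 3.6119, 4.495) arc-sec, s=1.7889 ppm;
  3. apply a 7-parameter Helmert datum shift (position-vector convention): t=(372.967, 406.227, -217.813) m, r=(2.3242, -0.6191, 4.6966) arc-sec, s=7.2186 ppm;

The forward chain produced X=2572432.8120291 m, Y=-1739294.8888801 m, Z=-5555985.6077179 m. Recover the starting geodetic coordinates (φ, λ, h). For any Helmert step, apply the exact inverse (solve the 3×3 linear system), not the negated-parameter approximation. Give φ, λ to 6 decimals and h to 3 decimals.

φ=-60.962296°, λ=-34.065174°, h=2951.134 m

start: X=2572432.8120, Y=-1739294.8889, Z=-5555985.6077 m
→ Helmert⁻¹: X=2571984.9881, Y=-1739809.7233, Z=-5555715.8057
→ Helmert⁻¹: X=2572482.1927, Y=-1739421.9295, Z=-5555688.3537
→ geod (Bowring, a=6378206.400): φ=-60.96229600°, λ=-34.06517400°, h=2951.1340 m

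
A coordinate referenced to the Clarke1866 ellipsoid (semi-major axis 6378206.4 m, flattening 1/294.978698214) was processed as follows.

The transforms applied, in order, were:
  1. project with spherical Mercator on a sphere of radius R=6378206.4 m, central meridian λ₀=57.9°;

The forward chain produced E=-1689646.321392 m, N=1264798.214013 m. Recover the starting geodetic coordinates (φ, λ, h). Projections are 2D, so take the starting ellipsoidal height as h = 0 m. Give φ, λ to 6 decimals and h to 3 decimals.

φ=11.288013°, λ=42.721814°, h=0.000 m

start: E=-1689646.3214, N=1264798.2140 m
→ merc⁻¹: φ=11.28801300°, λ=42.72181400°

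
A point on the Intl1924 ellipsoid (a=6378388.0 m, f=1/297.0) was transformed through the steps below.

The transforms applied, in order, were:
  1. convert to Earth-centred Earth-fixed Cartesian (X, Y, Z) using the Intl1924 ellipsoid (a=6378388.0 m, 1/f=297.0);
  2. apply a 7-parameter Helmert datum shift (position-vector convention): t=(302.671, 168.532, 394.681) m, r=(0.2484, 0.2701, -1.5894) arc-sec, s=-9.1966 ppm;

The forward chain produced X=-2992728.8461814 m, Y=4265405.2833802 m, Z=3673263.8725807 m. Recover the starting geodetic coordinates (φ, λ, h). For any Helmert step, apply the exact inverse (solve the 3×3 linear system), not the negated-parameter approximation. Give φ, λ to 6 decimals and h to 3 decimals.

start: X=-2992728.8462, Y=4265405.2834, Z=3673263.8726 m
→ Helmert⁻¹: X=-2993096.7192, Y=4265257.3369, Z=3672893.9138
→ geod (Bowring, a=6378388.000): φ=35.36133000°, λ=125.05883000°, h=3809.6320 m

φ=35.361330°, λ=125.058830°, h=3809.632 m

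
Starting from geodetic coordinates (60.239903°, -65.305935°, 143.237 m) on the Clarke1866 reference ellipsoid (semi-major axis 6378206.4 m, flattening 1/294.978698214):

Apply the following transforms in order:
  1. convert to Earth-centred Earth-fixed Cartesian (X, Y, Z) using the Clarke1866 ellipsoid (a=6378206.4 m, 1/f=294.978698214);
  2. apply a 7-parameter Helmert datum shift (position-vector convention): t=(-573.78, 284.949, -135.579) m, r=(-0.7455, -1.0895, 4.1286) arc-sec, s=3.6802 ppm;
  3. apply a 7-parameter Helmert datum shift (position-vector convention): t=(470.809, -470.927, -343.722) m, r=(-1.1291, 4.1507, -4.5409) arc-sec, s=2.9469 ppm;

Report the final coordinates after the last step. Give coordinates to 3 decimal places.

start: φ=60.239903°, λ=-65.305935°, h=143.237 m
→ ECEF (a=6378206.400, f=1/294.978698214): X=1326063.1588, Y=-2883854.9189, Z=5513720.0741
→ Helmert 7p (PV): X=1325522.8586, Y=-2883534.1122, Z=5513622.2141
→ Helmert 7p (PV): X=1326045.0448, Y=-2884012.5362, Z=5513283.8510

X=1326045.045 m, Y=-2884012.536 m, Z=5513283.851 m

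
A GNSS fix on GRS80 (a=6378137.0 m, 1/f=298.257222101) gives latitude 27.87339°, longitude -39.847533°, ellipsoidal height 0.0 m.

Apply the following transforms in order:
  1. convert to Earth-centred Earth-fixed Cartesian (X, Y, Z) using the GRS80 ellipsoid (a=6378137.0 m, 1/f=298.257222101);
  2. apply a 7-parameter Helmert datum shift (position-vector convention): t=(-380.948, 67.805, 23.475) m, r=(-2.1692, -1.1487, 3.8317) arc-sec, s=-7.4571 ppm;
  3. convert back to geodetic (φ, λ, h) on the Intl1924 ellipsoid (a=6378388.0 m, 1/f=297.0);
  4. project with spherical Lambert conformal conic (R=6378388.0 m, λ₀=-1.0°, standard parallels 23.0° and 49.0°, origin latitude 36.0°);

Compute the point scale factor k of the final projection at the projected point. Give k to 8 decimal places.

0.98472075

start: φ=27.873390°, λ=-39.847533°, h=0.000 m
→ ECEF (a=6378137.000, f=1/298.257222101): X=4331883.1520, Y=-3615281.6307, Z=2964109.6177
→ Helmert 7p (PV): X=4331520.5527, Y=-3615075.2231, Z=2964173.1334
→ geod (Bowring, a=6378388.000): φ=27.87630949°, λ=-39.84828313°, h=-564.3781 m
→ into lcc (λ₀=-1.0°): φ=27.87630949°, λ−λ₀=-38.84828313°
scale k = 0.98472075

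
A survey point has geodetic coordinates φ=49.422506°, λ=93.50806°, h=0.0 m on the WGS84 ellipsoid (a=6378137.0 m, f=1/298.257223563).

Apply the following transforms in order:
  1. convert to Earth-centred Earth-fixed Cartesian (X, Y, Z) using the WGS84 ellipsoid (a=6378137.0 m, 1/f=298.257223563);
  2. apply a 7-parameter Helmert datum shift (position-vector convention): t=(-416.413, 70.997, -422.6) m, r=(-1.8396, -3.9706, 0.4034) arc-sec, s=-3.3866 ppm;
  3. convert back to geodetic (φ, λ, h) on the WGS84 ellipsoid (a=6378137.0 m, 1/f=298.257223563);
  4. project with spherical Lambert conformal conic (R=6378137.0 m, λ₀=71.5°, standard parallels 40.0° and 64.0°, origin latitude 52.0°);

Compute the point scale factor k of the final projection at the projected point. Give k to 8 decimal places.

0.97940075

start: φ=49.422506°, λ=93.508060°, h=0.000 m
→ ECEF (a=6378137.000, f=1/298.257223563): X=-254353.8329, Y=4149069.7991, Z=4821254.9501
→ Helmert 7p (PV): X=-254870.3079, Y=4149169.2462, Z=4820774.1222
→ geod (Bowring, a=6378137.000): φ=49.41879973°, λ=93.51508136°, h=-280.0446 m
→ into lcc (λ₀=71.5°): φ=49.41879973°, λ−λ₀=22.01508136°
scale k = 0.97940075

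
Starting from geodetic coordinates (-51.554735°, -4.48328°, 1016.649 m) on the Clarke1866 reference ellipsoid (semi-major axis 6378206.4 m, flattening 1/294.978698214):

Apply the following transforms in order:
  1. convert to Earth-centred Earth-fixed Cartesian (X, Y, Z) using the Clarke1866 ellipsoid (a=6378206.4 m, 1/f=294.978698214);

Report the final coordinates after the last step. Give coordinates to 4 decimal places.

start: φ=-51.554735°, λ=-4.483280°, h=1016.649 m
→ ECEF (a=6378206.400, f=1/294.978698214): X=3962485.4405, Y=-310690.9031, Z=-4972743.3887

X=3962485.4405 m, Y=-310690.9031 m, Z=-4972743.3887 m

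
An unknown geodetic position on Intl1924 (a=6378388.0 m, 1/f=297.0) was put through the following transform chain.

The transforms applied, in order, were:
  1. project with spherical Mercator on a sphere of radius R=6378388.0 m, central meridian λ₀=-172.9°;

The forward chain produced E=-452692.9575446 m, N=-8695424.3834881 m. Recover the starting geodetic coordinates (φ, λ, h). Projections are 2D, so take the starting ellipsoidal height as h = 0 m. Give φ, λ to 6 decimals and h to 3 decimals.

start: E=-452692.9575, N=-8695424.3835 m
→ merc⁻¹: φ=-61.30020200°, λ=-176.96645000°

φ=-61.300202°, λ=-176.966450°, h=0.000 m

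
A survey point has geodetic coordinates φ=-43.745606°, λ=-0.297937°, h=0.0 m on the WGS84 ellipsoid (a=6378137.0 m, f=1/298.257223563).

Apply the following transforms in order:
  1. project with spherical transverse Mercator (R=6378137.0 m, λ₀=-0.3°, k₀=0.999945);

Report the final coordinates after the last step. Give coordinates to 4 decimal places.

E=165.8955 m, N=-4869470.7508 m

start: φ=-43.745606°, λ=-0.297937°, h=0.000 m
→ tm (R=6378137.0, λ₀=-0.3°): E=165.8955, N=-4869470.7508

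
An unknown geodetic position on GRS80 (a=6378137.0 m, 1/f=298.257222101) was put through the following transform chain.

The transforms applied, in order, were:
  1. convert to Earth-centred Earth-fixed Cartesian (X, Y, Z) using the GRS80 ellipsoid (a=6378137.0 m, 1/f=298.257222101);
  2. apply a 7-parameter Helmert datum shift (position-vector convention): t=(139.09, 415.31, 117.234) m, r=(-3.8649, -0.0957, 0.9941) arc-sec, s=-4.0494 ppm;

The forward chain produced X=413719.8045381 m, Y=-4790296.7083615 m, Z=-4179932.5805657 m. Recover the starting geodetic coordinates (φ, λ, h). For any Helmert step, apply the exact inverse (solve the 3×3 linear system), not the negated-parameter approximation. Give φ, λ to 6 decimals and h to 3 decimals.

φ=-41.192028°, λ=-85.066125°, h=2523.860 m

start: X=413719.8045, Y=-4790296.7084, Z=-4179932.5806 m
→ Helmert⁻¹: X=413557.3611, Y=-4790655.0851, Z=-4180156.6984
→ geod (Bowring, a=6378137.000): φ=-41.19202800°, λ=-85.06612500°, h=2523.8600 m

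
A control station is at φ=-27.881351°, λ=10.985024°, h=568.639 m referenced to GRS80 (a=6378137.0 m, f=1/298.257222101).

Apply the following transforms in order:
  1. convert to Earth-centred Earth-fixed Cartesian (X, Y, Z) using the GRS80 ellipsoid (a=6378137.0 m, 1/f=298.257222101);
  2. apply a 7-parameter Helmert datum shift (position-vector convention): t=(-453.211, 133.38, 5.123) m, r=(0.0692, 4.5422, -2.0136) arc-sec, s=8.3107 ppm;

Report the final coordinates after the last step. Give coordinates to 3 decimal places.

start: φ=-27.881351°, λ=10.985024°, h=568.639 m
→ ECEF (a=6378137.000, f=1/298.257222101): X=5538998.0971, Y=1075169.7499, Z=-2965155.3741
→ Helmert 7p (PV): X=5538536.1183, Y=1075258.9868, Z=-2965296.5093

X=5538536.118 m, Y=1075258.987 m, Z=-2965296.509 m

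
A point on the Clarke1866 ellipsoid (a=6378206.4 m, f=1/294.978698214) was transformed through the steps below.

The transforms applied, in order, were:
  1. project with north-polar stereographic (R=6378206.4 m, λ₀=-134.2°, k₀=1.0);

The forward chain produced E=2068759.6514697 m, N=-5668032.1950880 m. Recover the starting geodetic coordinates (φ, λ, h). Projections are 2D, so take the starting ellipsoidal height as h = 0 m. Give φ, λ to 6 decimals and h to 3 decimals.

φ=39.371814°, λ=-114.148561°, h=0.000 m

start: E=2068759.6515, N=-5668032.1951 m
→ stereo⁻¹: φ=39.37181400°, λ=-114.14856100°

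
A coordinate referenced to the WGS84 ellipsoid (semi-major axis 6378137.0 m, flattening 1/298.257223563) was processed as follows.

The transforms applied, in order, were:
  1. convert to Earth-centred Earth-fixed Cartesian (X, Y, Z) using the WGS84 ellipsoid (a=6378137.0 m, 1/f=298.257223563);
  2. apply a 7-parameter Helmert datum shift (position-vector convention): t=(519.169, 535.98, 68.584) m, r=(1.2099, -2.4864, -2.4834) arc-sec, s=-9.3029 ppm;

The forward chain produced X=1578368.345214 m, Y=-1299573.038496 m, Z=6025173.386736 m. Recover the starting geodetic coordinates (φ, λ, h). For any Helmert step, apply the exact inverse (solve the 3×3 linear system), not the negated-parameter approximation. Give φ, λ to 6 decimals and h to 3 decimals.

φ=71.372969°, λ=-39.484937°, h=3638.023 m

start: X=1578368.3452, Y=-1299573.0385, Z=6025173.3867 m
→ Helmert⁻¹: X=1577952.1372, Y=-1300066.7730, Z=6025149.4588
→ geod (Bowring, a=6378137.000): φ=71.37296900°, λ=-39.48493700°, h=3638.0230 m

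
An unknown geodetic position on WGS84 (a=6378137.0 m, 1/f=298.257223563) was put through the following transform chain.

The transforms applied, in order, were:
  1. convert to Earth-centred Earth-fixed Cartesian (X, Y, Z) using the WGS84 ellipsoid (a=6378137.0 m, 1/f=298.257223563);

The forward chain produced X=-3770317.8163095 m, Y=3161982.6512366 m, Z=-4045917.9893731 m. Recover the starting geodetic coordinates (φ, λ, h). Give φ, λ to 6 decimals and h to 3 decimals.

φ=-39.616671°, λ=140.015071°, h=984.244 m

start: X=-3770317.8163, Y=3161982.6512, Z=-4045917.9894 m
→ geod (Bowring, a=6378137.000): φ=-39.61667100°, λ=140.01507100°, h=984.2440 m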